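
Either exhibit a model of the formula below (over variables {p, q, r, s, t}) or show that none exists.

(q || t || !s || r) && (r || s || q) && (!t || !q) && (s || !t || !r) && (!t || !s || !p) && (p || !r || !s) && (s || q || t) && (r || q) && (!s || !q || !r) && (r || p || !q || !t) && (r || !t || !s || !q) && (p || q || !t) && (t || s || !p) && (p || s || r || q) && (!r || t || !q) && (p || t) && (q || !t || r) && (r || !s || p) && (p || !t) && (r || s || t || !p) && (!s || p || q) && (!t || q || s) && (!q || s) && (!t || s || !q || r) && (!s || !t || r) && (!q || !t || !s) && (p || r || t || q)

p: true; q: false; r: true; s: true; t: false

Branch on t: set t = false.
From the singleton clause (p), p = true.
From the singleton clause (s), s = true.
Branch on q: set q = false.
From the singleton clause (r), r = true.
Every clause now holds.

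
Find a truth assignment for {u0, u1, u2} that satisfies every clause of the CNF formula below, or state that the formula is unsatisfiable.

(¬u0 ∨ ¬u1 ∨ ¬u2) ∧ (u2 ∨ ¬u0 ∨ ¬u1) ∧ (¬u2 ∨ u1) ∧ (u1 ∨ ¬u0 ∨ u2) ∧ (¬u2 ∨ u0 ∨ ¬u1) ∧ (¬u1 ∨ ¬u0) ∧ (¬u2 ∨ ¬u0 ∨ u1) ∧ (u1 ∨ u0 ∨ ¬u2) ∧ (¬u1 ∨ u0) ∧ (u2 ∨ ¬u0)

Suppose u2 = False.
The clause (¬u0) is unit, so u0 = False.
The clause (¬u1) is unit, so u1 = False.
Every clause now holds.

u0=False,  u1=False,  u2=False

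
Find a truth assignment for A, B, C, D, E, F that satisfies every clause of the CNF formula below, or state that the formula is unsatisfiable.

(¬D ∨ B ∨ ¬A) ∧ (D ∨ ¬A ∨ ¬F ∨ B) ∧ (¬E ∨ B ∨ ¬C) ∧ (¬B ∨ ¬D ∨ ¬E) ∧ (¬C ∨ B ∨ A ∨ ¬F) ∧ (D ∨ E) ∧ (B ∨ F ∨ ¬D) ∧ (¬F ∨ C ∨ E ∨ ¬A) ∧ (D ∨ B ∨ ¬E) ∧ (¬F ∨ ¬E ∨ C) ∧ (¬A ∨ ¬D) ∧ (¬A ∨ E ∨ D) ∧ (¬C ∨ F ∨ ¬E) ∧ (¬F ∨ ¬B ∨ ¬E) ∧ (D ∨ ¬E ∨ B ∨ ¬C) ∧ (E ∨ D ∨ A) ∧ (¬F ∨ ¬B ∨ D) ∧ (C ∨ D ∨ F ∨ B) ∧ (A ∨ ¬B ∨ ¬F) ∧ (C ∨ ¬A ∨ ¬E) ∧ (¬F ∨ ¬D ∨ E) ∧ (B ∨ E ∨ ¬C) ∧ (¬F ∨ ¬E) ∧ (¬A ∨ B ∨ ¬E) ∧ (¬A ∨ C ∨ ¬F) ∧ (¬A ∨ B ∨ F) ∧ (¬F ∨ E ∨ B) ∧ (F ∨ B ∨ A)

Try D = True.
(¬A) alone gives A = False.
Try B = True.
(¬E) alone gives E = False.
(¬F) alone gives F = False.
Every clause is now satisfied; C is unconstrained.

A: False, B: True, C: False, D: True, E: False, F: False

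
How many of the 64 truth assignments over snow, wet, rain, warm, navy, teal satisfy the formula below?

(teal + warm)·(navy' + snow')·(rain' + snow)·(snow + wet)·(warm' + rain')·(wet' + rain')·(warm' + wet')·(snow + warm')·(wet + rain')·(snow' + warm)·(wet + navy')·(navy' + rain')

4

There are 2^6 = 64 truth assignments over (snow, wet, rain, warm, navy, teal).
Split on snow. With snow = 1, the clauses containing snow are satisfied and snow' drops from the rest; 2 of the 2^5 = 32 assignments to the other variables satisfy what remains.
With snow = 0, by the same count on the reduced clause set, 2 assignments work.
Total: 2 + 2 = 4.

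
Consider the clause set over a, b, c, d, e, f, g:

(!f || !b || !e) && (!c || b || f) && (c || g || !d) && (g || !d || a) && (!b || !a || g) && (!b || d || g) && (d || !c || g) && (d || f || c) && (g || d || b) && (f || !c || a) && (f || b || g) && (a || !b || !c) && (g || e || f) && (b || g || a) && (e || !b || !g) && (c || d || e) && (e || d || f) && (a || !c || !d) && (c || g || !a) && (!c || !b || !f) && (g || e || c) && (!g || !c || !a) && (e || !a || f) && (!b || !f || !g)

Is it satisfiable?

Branch on f: set f = true.
Branch on b: set b = false.
Branch on g: set g = false.
From the singleton clause (d), d = true.
From the singleton clause (c), c = true.
From the singleton clause (a), a = true.
Every clause is now satisfied; e is unconstrained.
A satisfying assignment: a ↦ true, b ↦ false, c ↦ true, d ↦ true, e ↦ true, f ↦ true, g ↦ false.

Satisfiable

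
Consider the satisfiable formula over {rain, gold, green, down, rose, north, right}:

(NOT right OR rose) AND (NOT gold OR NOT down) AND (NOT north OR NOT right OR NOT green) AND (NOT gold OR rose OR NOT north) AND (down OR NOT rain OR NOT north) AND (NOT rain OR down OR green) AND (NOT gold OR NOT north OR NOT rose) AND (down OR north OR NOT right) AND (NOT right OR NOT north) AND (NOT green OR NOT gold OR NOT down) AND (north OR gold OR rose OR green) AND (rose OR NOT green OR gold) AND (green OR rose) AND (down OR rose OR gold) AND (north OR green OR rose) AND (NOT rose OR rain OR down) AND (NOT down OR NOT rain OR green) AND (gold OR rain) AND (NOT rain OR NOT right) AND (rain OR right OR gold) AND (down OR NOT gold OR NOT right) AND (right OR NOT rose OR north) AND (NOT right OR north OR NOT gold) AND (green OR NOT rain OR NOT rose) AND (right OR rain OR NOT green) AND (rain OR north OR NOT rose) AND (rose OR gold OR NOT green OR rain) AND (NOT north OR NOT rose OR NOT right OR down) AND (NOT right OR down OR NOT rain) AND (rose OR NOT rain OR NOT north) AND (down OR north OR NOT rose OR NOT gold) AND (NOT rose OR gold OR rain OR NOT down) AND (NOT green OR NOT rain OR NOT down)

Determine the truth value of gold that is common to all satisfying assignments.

True

Suppose gold = false.
Unit clause (rain) forces rain = true.
Unit clause (NOT right) forces right = false.
Suppose down = true.
Unit clause (green) forces green = true.
That conflicts with the unit clause (NOT green).
So down must be the other value — set down = false.
Unit clause (NOT north) forces north = false.
Unit clause (green) forces green = true.
Unit clause (rose) forces rose = true.
That conflicts with the unit clause (NOT rose).
Both values of down lead to a conflict.
So every satisfying assignment has gold = True.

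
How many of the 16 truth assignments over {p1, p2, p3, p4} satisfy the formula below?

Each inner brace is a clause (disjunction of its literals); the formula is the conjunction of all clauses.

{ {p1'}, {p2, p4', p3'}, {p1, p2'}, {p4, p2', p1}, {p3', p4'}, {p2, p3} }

1

There are 2^4 = 16 truth assignments over (p1, p2, p3, p4).
Check each against the 6 clauses (columns in the order p1, p2, p3, p4):
  F F F F  ✗ fails (p2 + p3)
  F F F T  ✗ fails (p2 + p3)
  F F T F  ✓ satisfies all
  F F T T  ✗ fails (p2 + p4' + p3')
  F T F F  ✗ fails (p1 + p2')
  F T F T  ✗ fails (p1 + p2')
  F T T F  ✗ fails (p1 + p2')
  F T T T  ✗ fails (p1 + p2')
  T F F F  ✗ fails (p1')
  T F F T  ✗ fails (p1')
  T F T F  ✗ fails (p1')
  T F T T  ✗ fails (p1')
  T T F F  ✗ fails (p1')
  T T F T  ✗ fails (p1')
  T T T F  ✗ fails (p1')
  T T T T  ✗ fails (p1')
1 of the 16 rows is a model.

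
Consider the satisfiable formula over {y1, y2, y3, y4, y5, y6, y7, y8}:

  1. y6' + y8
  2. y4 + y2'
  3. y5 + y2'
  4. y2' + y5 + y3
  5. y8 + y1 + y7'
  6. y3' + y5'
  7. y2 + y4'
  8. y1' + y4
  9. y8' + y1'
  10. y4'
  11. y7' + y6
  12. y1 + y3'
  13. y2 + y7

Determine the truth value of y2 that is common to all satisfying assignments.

False

Suppose y2 = 1.
From the singleton clause (y4), y4 = 1.
Now (y4') is unsatisfied and unit — conflict.
So every satisfying assignment has y2 = False.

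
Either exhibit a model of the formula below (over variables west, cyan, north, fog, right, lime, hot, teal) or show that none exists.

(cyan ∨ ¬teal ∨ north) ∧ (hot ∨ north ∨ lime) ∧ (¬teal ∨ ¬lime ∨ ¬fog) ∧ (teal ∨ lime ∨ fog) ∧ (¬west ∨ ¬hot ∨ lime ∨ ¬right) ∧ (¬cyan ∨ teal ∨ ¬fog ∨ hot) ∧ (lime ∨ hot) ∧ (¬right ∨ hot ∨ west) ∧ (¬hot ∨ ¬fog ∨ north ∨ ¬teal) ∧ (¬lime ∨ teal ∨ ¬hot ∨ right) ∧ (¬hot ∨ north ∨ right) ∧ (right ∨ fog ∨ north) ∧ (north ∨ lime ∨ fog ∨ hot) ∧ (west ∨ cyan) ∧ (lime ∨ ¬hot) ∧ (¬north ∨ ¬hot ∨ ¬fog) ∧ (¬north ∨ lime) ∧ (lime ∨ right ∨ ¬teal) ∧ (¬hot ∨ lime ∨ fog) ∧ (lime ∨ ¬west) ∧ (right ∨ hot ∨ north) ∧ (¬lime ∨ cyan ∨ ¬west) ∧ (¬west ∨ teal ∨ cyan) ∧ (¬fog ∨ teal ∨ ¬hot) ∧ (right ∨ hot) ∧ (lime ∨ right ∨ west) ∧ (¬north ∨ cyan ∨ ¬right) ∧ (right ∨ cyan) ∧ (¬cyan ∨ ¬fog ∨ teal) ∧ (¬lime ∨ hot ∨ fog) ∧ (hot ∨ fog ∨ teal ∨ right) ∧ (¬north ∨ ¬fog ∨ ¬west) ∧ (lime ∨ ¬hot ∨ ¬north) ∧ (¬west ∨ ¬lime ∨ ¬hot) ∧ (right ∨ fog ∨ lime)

Try lime = True.
Try teal = True.
The clause (¬fog) is unit, so fog = False.
The clause (hot) is unit, so hot = True.
The clause (¬west) is unit, so west = False.
The clause (cyan) is unit, so cyan = True.
Try north = True.
No clause remains; right is free.

west=False,  cyan=True,  north=True,  fog=False,  right=True,  lime=True,  hot=True,  teal=True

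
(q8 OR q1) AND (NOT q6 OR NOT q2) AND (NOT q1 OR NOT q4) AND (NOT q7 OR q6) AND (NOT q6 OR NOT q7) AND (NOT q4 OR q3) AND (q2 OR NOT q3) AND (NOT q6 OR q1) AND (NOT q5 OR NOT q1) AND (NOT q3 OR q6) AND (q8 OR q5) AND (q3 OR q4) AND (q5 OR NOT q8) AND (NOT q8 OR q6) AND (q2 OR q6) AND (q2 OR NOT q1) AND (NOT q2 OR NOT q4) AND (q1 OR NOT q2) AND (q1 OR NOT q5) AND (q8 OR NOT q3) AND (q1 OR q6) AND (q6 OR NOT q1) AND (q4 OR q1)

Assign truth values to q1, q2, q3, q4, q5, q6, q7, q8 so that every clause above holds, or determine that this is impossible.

Branch on q8: set q8 = true.
(q5) alone gives q5 = true.
(NOT q1) alone gives q1 = false.
Now (q1) is unsatisfied and unit — conflict.
So q8 must be the other value — set q8 = false.
(q1) alone gives q1 = true.
(NOT q4) alone gives q4 = false.
(NOT q5) alone gives q5 = false.
Now (q5) is unsatisfied and unit — conflict.
Neither q8 = true nor q8 = false works.

UNSATISFIABLE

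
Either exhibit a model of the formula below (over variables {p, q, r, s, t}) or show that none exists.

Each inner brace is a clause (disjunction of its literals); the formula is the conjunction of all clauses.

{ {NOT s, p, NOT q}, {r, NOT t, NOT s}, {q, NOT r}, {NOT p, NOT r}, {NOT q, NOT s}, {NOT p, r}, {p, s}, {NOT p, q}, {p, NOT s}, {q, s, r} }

Case q = true:
Unit clause (NOT s) forces s = false.
Unit clause (p) forces p = true.
Unit clause (NOT r) forces r = false.
That conflicts with the unit clause (r).
Undo q and try q = false.
Unit clause (NOT r) forces r = false.
Unit clause (NOT p) forces p = false.
Unit clause (s) forces s = true.
That conflicts with the unit clause (NOT s).
Either choice for q ends in contradiction.

UNSATISFIABLE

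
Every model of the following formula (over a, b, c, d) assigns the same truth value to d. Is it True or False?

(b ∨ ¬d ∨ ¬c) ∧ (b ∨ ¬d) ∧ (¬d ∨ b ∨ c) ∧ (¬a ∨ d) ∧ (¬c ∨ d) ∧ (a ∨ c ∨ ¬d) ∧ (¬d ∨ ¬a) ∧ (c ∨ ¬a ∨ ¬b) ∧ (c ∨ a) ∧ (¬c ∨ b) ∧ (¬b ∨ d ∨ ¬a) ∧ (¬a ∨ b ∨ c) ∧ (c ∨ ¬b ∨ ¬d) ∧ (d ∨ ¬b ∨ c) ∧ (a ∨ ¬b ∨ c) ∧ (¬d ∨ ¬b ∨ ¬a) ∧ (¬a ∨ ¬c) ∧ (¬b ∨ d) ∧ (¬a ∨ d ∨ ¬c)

Suppose d = False.
(¬a) alone gives a = False.
(¬c) alone gives c = False.
But (c) is also a unit clause — contradiction.
So every satisfying assignment has d = True.

True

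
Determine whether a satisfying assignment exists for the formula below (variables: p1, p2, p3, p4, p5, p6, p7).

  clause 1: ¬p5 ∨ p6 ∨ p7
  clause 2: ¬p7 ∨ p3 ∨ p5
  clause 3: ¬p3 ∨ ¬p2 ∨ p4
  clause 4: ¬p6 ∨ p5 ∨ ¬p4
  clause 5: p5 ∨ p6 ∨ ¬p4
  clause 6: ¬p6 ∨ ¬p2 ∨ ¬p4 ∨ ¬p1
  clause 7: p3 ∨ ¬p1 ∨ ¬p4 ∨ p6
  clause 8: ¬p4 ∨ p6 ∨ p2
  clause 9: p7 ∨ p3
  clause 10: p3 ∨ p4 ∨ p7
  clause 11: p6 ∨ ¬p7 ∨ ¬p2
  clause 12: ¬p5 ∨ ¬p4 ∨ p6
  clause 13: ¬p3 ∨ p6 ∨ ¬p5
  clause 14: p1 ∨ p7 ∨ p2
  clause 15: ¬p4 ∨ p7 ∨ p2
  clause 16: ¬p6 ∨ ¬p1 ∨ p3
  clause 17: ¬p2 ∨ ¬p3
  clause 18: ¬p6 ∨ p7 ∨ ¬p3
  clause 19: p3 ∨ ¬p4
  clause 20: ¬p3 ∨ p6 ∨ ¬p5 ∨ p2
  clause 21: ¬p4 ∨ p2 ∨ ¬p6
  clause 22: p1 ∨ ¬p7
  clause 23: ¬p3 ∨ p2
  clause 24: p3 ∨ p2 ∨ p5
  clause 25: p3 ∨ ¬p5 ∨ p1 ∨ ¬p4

Try p7 = True.
The clause (p1) is unit, so p1 = True.
Try p3 = False.
The clause (p5) is unit, so p5 = True.
The clause (¬p6) is unit, so p6 = False.
The clause (¬p4) is unit, so p4 = False.
The clause (¬p2) is unit, so p2 = False.
All clauses are satisfied.
A satisfying assignment: p1 ↦ True, p2 ↦ False, p3 ↦ False, p4 ↦ False, p5 ↦ True, p6 ↦ False, p7 ↦ True.

Yes, satisfiable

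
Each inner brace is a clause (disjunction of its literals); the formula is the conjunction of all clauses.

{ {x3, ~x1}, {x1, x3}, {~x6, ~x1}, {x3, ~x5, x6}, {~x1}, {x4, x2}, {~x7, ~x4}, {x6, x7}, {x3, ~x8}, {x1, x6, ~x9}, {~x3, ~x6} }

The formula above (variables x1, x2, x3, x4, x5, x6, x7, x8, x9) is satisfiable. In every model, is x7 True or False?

Suppose x7 = 0.
(~x1) alone gives x1 = 0.
(x3) alone gives x3 = 1.
(x6) alone gives x6 = 1.
That conflicts with the unit clause (~x6).
So every satisfying assignment has x7 = True.

True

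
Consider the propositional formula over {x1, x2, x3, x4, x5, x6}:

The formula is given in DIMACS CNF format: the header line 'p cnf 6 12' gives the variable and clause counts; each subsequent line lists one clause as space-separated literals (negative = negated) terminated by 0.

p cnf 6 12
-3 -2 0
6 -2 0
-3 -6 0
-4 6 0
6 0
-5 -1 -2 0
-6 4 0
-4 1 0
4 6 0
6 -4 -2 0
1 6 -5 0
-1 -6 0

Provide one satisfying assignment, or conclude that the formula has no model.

The clause (x6) is unit, so x6 = True.
The clause (¬x3) is unit, so x3 = False.
The clause (x4) is unit, so x4 = True.
The clause (x1) is unit, so x1 = True.
Now (¬x1) is unsatisfied and unit — conflict.

UNSATISFIABLE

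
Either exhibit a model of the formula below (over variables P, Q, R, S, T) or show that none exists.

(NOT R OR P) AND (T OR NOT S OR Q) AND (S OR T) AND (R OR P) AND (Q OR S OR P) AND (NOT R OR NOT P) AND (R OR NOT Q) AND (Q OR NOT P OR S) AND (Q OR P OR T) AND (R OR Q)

Suppose R = false.
The clause (P) is unit, so P = true.
The clause (NOT Q) is unit, so Q = false.
Now (Q) is unsatisfied and unit — conflict.
That branch fails; take R = true instead.
The clause (P) is unit, so P = true.
Now (NOT P) is unsatisfied and unit — conflict.
Both values of R lead to a conflict.

UNSATISFIABLE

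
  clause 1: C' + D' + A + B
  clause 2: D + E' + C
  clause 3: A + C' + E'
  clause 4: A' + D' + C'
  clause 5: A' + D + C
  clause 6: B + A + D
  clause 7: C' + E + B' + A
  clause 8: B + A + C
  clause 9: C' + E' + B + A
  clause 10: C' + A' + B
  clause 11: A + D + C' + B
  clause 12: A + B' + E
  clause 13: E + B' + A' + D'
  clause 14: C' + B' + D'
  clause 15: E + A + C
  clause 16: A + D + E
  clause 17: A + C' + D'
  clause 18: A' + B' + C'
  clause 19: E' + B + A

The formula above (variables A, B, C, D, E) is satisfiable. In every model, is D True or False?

True

Suppose D = 0.
Try E = 0.
(A) alone gives A = 1.
(C) alone gives C = 1.
(B) alone gives B = 1.
But (B') is also a unit clause — contradiction.
So E must be the other value — set E = 1.
(C) alone gives C = 1.
(A) alone gives A = 1.
(B) alone gives B = 1.
But (B') is also a unit clause — contradiction.
Neither E = 1 nor E = 0 works.
So every satisfying assignment has D = True.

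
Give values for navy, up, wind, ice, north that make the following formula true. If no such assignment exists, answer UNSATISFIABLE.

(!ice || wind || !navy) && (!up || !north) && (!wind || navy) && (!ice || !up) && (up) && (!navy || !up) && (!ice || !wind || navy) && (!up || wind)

UNSATISFIABLE

From the singleton clause (up), up = true.
From the singleton clause (!north), north = false.
From the singleton clause (!ice), ice = false.
From the singleton clause (!navy), navy = false.
From the singleton clause (!wind), wind = false.
Now (wind) is unsatisfied and unit — conflict.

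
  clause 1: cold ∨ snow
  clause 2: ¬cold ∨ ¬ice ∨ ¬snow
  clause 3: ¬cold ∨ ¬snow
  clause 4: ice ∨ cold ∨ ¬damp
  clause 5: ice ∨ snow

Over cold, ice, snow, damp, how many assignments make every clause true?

5

There are 2^4 = 16 truth assignments over (cold, ice, snow, damp).
Check each against the 5 clauses (columns in the order cold, ice, snow, damp):
  F F F F  ✗ fails (cold ∨ snow)
  F F F T  ✗ fails (cold ∨ snow)
  F F T F  ✓ satisfies all
  F F T T  ✗ fails (ice ∨ cold ∨ ¬damp)
  F T F F  ✗ fails (cold ∨ snow)
  F T F T  ✗ fails (cold ∨ snow)
  F T T F  ✓ satisfies all
  F T T T  ✓ satisfies all
  T F F F  ✗ fails (ice ∨ snow)
  T F F T  ✗ fails (ice ∨ snow)
  T F T F  ✗ fails (¬cold ∨ ¬snow)
  T F T T  ✗ fails (¬cold ∨ ¬snow)
  T T F F  ✓ satisfies all
  T T F T  ✓ satisfies all
  T T T F  ✗ fails (¬cold ∨ ¬ice ∨ ¬snow)
  T T T T  ✗ fails (¬cold ∨ ¬ice ∨ ¬snow)
5 of the 16 rows are models.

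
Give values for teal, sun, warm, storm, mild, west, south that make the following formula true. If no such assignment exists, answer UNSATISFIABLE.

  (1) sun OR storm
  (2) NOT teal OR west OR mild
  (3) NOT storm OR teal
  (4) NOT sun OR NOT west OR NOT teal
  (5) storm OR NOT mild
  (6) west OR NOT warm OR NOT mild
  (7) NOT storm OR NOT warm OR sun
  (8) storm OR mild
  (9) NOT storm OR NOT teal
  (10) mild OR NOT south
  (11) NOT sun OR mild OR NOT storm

UNSATISFIABLE

Case sun = true:
Case storm = false:
Unit clause (NOT mild) forces mild = false.
Now (mild) is unsatisfied and unit — conflict.
Undo storm and try storm = true.
Unit clause (teal) forces teal = true.
Now (NOT teal) is unsatisfied and unit — conflict.
Neither storm = true nor storm = false works.
Undo sun and try sun = false.
Unit clause (storm) forces storm = true.
Unit clause (teal) forces teal = true.
Now (NOT teal) is unsatisfied and unit — conflict.
Neither sun = true nor sun = false works.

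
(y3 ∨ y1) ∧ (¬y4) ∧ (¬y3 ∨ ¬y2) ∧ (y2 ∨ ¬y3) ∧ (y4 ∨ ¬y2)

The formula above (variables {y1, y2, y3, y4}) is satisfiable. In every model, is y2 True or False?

False

Suppose y2 = True.
From the singleton clause (¬y4), y4 = False.
But (y4) is also a unit clause — contradiction.
So every satisfying assignment has y2 = False.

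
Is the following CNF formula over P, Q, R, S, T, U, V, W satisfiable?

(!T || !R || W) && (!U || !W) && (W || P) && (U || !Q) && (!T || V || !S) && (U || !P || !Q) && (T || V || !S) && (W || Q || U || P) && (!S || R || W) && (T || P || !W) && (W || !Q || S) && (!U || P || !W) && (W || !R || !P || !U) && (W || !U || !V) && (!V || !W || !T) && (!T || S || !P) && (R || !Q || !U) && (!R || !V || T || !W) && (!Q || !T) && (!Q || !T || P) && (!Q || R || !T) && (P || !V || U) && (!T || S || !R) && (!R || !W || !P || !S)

Yes

Try U = false.
The clause (!Q) is unit, so Q = false.
Try W = true.
Try T = false.
The clause (P) is unit, so P = true.
Try V = true.
The clause (!R) is unit, so R = false.
No clause remains; S is free.
A satisfying assignment: P: true, Q: false, R: false, S: false, T: false, U: false, V: true, W: true.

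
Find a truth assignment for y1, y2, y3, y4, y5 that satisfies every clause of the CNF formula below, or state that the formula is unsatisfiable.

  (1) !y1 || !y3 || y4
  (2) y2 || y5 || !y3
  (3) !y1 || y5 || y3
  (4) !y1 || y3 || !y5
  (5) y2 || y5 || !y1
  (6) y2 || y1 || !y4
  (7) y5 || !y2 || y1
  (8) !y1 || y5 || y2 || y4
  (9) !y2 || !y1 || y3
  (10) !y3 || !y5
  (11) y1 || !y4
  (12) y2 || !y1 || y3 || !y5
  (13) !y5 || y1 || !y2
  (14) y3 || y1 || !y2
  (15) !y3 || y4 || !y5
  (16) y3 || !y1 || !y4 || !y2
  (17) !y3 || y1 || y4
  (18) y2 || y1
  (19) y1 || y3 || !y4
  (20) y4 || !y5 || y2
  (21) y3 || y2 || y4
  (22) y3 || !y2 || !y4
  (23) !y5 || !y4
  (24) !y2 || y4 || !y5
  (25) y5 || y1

Try y3 = true.
The clause (!y5) is unit, so y5 = false.
The clause (y2) is unit, so y2 = true.
The clause (y1) is unit, so y1 = true.
The clause (y4) is unit, so y4 = true.
This assignment satisfies each clause.

y1 ↦ true,  y2 ↦ true,  y3 ↦ true,  y4 ↦ true,  y5 ↦ false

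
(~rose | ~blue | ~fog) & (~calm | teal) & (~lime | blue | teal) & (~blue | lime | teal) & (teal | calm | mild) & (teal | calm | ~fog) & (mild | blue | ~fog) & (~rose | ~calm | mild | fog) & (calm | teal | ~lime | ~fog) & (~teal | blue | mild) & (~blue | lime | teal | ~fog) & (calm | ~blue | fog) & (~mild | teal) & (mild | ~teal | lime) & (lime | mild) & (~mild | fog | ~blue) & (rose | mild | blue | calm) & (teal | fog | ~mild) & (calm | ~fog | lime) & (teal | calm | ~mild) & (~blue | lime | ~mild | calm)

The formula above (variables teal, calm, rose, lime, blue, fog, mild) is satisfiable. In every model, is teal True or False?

True

Suppose teal = 0.
(~calm) alone gives calm = 0.
(mild) alone gives mild = 1.
But (~mild) is also a unit clause — contradiction.
So every satisfying assignment has teal = True.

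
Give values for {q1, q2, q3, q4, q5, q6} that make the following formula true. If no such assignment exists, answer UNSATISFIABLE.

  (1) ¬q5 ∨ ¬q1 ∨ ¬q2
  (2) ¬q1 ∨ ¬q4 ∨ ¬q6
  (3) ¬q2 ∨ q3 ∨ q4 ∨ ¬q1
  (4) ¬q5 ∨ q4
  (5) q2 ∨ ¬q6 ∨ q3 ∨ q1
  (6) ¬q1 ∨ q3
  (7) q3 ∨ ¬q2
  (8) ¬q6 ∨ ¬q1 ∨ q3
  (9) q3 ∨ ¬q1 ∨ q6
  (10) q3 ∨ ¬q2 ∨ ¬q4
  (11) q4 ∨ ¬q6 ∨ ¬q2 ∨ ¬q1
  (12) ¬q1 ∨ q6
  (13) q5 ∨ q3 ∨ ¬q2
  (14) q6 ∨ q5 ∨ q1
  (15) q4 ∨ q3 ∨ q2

q1: False; q2: True; q3: True; q4: True; q5: True; q6: True

Case q5 = True:
From the singleton clause (q4), q4 = True.
Case q1 = False:
Case q3 = True:
All clauses hold; q2, q6 can take either value.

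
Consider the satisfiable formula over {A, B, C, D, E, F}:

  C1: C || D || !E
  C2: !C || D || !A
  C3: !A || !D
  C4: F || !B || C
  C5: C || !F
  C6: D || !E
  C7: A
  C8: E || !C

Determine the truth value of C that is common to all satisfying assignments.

False

Suppose C = true.
The clause (A) is unit, so A = true.
The clause (D) is unit, so D = true.
But (!D) is also a unit clause — contradiction.
So every satisfying assignment has C = False.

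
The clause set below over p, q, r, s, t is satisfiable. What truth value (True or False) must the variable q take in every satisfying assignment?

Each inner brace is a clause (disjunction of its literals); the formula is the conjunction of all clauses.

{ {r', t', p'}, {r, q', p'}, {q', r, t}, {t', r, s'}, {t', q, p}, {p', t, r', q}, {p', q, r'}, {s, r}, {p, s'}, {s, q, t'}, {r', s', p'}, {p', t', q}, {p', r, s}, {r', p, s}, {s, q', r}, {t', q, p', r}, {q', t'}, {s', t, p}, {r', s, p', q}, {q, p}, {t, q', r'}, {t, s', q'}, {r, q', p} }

Suppose q = 1.
The clause (t') is unit, so t = 0.
The clause (r) is unit, so r = 1.
Now (r') is unsatisfied and unit — conflict.
So every satisfying assignment has q = False.

False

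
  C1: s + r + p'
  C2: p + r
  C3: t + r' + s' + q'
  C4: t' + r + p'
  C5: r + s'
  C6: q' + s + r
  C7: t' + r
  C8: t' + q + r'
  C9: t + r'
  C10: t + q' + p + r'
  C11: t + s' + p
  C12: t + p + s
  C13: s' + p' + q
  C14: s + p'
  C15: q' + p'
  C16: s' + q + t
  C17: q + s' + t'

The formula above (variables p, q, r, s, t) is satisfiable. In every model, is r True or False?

True

Suppose r = 0.
(p) alone gives p = 1.
(s) alone gives s = 1.
But (s') is also a unit clause — contradiction.
So every satisfying assignment has r = True.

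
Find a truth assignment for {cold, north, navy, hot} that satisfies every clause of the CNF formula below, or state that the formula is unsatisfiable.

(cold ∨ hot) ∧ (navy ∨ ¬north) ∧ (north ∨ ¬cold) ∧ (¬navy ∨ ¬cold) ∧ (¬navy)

The clause (¬navy) is unit, so navy = False.
The clause (¬north) is unit, so north = False.
The clause (¬cold) is unit, so cold = False.
The clause (hot) is unit, so hot = True.
All clauses are satisfied.

cold: False,  north: False,  navy: False,  hot: True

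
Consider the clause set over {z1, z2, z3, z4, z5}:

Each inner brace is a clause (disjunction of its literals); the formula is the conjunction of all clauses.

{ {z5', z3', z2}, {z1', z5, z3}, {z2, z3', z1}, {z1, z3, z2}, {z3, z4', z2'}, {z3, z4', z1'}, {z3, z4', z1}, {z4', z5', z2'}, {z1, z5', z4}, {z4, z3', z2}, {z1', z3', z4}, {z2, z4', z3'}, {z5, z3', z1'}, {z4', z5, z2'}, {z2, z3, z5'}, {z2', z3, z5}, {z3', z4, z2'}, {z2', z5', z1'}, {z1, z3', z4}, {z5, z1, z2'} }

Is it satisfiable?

Try z5 = 0.
Try z1 = 0.
(z2') alone gives z2 = 0.
(z3') alone gives z3 = 0.
That conflicts with the unit clause (z3).
So z1 must be the other value — set z1 = 1.
(z3) alone gives z3 = 1.
That conflicts with the unit clause (z3').
Neither z1 = 1 nor z1 = 0 works.
So z5 must be the other value — set z5 = 1.
Try z3 = 0.
(z2) alone gives z2 = 1.
(z4') alone gives z4 = 0.
(z1) alone gives z1 = 1.
That conflicts with the unit clause (z1').
So z3 must be the other value — set z3 = 1.
(z2) alone gives z2 = 1.
(z4') alone gives z4 = 0.
That conflicts with the unit clause (z4).
Neither z3 = 1 nor z3 = 0 works.
Neither z5 = 1 nor z5 = 0 works.
No assignment satisfies every clause.

No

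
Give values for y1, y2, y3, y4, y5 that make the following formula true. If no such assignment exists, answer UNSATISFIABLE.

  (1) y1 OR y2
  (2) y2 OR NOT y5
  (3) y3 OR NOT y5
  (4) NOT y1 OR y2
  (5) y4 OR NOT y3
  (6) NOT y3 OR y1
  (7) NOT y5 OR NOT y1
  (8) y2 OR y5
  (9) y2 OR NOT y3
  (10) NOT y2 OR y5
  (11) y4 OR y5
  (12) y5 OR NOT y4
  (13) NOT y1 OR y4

UNSATISFIABLE

Suppose y1 = true.
(y2) alone gives y2 = true.
(NOT y5) alone gives y5 = false.
But (y5) is also a unit clause — contradiction.
Backtrack on y1: now try y1 = false.
(y2) alone gives y2 = true.
(NOT y3) alone gives y3 = false.
(NOT y5) alone gives y5 = false.
But (y5) is also a unit clause — contradiction.
Both values of y1 lead to a conflict.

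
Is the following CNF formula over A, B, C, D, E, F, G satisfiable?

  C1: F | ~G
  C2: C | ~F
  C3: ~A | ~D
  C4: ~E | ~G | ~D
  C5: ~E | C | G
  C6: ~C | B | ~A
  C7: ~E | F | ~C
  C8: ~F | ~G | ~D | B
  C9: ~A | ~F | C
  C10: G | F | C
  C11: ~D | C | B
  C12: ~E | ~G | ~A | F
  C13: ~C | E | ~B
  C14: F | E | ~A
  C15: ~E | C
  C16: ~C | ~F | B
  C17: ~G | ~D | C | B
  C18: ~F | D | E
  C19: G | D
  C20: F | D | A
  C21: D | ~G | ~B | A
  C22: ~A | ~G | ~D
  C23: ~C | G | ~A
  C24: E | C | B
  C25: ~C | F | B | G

Satisfiable

Case F = 1:
(C) alone gives C = 1.
(B) alone gives B = 1.
(E) alone gives E = 1.
Case A = 0:
Case G = 0:
(D) alone gives D = 1.
All clauses are satisfied.
A satisfying assignment: A ↦ 0,  B ↦ 1,  C ↦ 1,  D ↦ 1,  E ↦ 1,  F ↦ 1,  G ↦ 0.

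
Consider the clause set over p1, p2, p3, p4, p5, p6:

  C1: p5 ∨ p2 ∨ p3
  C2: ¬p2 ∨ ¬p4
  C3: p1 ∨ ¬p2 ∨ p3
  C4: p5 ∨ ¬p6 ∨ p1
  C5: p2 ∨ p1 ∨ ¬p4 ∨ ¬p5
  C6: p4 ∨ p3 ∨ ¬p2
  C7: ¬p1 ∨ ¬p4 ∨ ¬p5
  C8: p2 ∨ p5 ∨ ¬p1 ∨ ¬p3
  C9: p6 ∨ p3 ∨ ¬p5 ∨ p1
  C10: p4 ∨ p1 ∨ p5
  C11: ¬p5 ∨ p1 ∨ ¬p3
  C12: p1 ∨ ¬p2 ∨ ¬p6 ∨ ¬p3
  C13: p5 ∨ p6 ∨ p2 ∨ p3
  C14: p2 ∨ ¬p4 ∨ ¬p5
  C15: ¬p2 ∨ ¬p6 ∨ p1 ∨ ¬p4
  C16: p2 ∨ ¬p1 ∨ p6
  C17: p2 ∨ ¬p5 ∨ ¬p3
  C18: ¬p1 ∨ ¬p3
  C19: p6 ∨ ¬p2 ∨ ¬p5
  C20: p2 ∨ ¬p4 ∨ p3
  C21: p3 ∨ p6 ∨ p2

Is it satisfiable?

Yes

Branch on p2: set p2 = False.
Branch on p5: set p5 = True.
Unit clause (¬p4) forces p4 = False.
Unit clause (¬p3) forces p3 = False.
Unit clause (p6) forces p6 = True.
Every clause is now satisfied; p1 is unconstrained.
A satisfying assignment: p1=False; p2=False; p3=False; p4=False; p5=True; p6=True.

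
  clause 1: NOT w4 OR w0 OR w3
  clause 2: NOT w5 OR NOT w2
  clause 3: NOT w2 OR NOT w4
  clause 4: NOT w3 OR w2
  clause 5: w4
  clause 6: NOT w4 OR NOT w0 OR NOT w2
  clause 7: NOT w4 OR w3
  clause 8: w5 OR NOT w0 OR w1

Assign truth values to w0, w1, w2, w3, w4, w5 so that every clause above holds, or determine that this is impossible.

(w4) alone gives w4 = true.
(NOT w2) alone gives w2 = false.
(NOT w3) alone gives w3 = false.
But (w3) is also a unit clause — contradiction.

UNSATISFIABLE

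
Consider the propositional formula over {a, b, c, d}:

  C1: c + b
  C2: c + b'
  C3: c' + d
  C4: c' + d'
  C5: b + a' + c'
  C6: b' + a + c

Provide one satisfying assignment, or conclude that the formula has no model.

Branch on c: set c = 1.
The clause (d) is unit, so d = 1.
But (d') is also a unit clause — contradiction.
Backtrack on c: now try c = 0.
The clause (b) is unit, so b = 1.
But (b') is also a unit clause — contradiction.
Neither c = 1 nor c = 0 works.

UNSATISFIABLE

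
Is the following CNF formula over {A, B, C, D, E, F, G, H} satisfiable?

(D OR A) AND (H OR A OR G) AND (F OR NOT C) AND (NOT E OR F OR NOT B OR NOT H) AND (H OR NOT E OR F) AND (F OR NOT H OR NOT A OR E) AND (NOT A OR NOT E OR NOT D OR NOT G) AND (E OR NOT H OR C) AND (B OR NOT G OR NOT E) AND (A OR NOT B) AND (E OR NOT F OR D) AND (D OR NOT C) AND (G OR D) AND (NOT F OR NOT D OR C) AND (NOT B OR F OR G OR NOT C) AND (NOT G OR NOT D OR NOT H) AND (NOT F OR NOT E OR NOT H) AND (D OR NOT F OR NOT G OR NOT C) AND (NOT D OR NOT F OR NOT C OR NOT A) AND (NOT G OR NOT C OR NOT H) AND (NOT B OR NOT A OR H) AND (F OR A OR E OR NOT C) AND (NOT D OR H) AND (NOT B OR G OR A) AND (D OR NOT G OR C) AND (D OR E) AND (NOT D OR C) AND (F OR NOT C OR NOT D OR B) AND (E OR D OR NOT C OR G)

Satisfiable

Suppose D = true.
Unit clause (H) forces H = true.
Unit clause (NOT G) forces G = false.
Unit clause (C) forces C = true.
Unit clause (F) forces F = true.
Unit clause (NOT E) forces E = false.
Unit clause (NOT A) forces A = false.
Unit clause (NOT B) forces B = false.
Every clause now holds.
A satisfying assignment: A: false, B: false, C: true, D: true, E: false, F: true, G: false, H: true.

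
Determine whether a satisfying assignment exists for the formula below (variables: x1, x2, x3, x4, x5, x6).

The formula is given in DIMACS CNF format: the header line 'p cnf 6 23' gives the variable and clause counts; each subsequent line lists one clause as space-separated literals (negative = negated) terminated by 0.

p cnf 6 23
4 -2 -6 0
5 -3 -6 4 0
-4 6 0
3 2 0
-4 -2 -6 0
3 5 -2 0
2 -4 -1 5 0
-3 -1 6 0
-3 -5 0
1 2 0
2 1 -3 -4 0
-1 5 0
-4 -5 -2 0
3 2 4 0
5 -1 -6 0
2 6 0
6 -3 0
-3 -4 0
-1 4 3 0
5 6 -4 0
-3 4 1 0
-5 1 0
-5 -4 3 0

No, unsatisfiable

Branch on x4: set x4 = False.
Branch on x2: set x2 = False.
Unit clause (x3) forces x3 = True.
Unit clause (¬x5) forces x5 = False.
Unit clause (¬x6) forces x6 = False.
But (x6) is also a unit clause — contradiction.
Undo x2 and try x2 = True.
Unit clause (¬x6) forces x6 = False.
Unit clause (¬x3) forces x3 = False.
Unit clause (x5) forces x5 = True.
Unit clause (¬x1) forces x1 = False.
But (x1) is also a unit clause — contradiction.
Both values of x2 lead to a conflict.
Undo x4 and try x4 = True.
Unit clause (x6) forces x6 = True.
Unit clause (¬x2) forces x2 = False.
Unit clause (x3) forces x3 = True.
But (¬x3) is also a unit clause — contradiction.
Both values of x4 lead to a conflict.
No assignment satisfies every clause.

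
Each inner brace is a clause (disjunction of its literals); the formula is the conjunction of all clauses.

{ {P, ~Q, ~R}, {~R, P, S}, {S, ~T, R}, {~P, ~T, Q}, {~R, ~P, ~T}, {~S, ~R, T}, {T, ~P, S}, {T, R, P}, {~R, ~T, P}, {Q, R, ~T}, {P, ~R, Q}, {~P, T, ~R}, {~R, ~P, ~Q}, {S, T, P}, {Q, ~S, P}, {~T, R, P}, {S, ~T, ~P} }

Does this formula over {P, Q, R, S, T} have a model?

Try P = 1.
Try T = 1.
(Q) alone gives Q = 1.
(~R) alone gives R = 0.
(S) alone gives S = 1.
This assignment satisfies each clause.
A satisfying assignment: P: 1,  Q: 1,  R: 0,  S: 1,  T: 1.

Yes, satisfiable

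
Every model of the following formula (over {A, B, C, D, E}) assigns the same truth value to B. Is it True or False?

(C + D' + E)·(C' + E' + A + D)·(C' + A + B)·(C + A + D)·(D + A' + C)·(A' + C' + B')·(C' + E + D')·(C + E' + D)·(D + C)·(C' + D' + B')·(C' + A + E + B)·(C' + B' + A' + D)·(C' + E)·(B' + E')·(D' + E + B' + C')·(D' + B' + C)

Suppose B = 1.
Unit clause (E') forces E = 0.
Unit clause (C') forces C = 0.
Unit clause (D') forces D = 0.
Now (D) is unsatisfied and unit — conflict.
So every satisfying assignment has B = False.

False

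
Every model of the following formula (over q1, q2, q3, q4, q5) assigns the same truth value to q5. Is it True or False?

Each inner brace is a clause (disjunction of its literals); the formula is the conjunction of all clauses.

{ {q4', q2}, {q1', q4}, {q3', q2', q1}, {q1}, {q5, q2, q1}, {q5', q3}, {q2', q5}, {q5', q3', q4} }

True

Suppose q5 = 0.
Unit clause (q1) forces q1 = 1.
Unit clause (q4) forces q4 = 1.
Unit clause (q2) forces q2 = 1.
But (q2') is also a unit clause — contradiction.
So every satisfying assignment has q5 = True.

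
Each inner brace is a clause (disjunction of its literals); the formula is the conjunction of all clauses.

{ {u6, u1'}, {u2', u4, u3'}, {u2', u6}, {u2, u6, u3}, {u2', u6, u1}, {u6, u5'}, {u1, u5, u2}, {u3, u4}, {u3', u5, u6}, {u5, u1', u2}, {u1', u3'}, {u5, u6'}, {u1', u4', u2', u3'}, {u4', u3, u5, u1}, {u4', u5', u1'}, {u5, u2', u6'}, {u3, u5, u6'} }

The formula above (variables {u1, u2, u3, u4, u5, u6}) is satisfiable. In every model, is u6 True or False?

True

Suppose u6 = 0.
From the singleton clause (u1'), u1 = 0.
From the singleton clause (u2'), u2 = 0.
From the singleton clause (u3), u3 = 1.
From the singleton clause (u5'), u5 = 0.
That conflicts with the unit clause (u5).
So every satisfying assignment has u6 = True.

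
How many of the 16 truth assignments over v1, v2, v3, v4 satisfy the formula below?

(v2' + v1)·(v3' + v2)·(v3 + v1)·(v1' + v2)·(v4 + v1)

4

There are 2^4 = 16 truth assignments over (v1, v2, v3, v4).
Split on v4. With v4 = 1, the clauses containing v4 are satisfied and v4' drops from the rest; 2 of the 2^3 = 8 assignments to the other variables satisfy what remains.
With v4 = 0, by the same count on the reduced clause set, 2 assignments work.
(One model: v1=T, v2=T, v3=F, v4=F.)
Total: 2 + 2 = 4.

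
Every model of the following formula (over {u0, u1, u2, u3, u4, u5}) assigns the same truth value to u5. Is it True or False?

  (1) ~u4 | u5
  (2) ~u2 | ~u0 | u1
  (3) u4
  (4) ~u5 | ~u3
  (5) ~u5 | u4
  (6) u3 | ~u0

True

Suppose u5 = 0.
(~u4) alone gives u4 = 0.
But (u4) is also a unit clause — contradiction.
So every satisfying assignment has u5 = True.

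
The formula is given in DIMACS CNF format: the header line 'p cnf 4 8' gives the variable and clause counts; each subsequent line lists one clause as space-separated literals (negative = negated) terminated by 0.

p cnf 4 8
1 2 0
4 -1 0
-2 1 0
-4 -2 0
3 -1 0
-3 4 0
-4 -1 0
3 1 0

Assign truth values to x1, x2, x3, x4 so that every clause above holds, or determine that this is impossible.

Suppose x1 = True.
(x4) alone gives x4 = True.
Now (¬x4) is unsatisfied and unit — conflict.
Undo x1 and try x1 = False.
(x2) alone gives x2 = True.
Now (¬x2) is unsatisfied and unit — conflict.
Neither x1 = True nor x1 = False works.

UNSATISFIABLE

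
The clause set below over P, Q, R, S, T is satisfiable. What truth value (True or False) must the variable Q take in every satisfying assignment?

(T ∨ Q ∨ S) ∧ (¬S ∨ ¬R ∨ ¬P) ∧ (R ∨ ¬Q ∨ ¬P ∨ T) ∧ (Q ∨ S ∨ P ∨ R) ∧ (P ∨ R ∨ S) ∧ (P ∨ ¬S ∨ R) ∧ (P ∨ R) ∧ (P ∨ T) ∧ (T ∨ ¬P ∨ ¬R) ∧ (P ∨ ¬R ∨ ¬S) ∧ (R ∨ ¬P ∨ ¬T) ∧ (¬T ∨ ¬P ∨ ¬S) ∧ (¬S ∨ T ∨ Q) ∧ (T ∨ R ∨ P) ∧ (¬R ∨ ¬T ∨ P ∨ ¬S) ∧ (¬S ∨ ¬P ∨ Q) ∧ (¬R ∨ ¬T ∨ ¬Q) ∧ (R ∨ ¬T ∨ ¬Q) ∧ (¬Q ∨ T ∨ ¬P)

Suppose Q = True.
Case P = True:
(T) alone gives T = True.
(R) alone gives R = True.
But (¬R) is also a unit clause — contradiction.
So P must be the other value — set P = False.
(R) alone gives R = True.
(T) alone gives T = True.
But (¬T) is also a unit clause — contradiction.
Either choice for P ends in contradiction.
So every satisfying assignment has Q = False.

False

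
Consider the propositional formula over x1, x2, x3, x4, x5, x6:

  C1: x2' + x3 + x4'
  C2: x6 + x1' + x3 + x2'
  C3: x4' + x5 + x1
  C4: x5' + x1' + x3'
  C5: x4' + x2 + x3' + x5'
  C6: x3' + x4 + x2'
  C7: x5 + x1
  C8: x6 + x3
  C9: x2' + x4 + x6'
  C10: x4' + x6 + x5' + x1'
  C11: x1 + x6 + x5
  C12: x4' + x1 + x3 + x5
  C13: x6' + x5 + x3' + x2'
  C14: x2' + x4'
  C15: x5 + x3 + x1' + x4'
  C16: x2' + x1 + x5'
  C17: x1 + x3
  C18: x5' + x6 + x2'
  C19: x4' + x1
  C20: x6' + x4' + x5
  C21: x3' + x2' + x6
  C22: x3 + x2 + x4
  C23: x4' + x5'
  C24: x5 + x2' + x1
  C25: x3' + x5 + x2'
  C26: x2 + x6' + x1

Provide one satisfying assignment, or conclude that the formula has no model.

x1 ↦ 0, x2 ↦ 0, x3 ↦ 1, x4 ↦ 0, x5 ↦ 1, x6 ↦ 0

Try x5 = 1.
From the singleton clause (x4'), x4 = 0.
Try x1 = 0.
From the singleton clause (x2'), x2 = 0.
From the singleton clause (x3), x3 = 1.
From the singleton clause (x6'), x6 = 0.
All clauses are satisfied.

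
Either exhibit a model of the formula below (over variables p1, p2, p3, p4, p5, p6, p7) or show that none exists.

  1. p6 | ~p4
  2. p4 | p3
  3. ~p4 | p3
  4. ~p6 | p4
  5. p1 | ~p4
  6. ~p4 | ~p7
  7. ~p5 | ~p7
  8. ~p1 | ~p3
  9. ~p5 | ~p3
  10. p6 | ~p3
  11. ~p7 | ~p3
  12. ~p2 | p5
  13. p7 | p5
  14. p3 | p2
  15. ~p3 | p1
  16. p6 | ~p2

Case p6 = 1:
The clause (p4) is unit, so p4 = 1.
The clause (p3) is unit, so p3 = 1.
The clause (p1) is unit, so p1 = 1.
Now (~p1) is unsatisfied and unit — conflict.
Backtrack on p6: now try p6 = 0.
The clause (~p4) is unit, so p4 = 0.
The clause (p3) is unit, so p3 = 1.
Now (~p3) is unsatisfied and unit — conflict.
Neither p6 = 1 nor p6 = 0 works.

UNSATISFIABLE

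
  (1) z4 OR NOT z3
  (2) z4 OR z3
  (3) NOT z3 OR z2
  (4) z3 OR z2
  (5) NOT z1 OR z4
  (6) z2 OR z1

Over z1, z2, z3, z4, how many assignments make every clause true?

There are 2^4 = 16 truth assignments over (z1, z2, z3, z4).
Check each against the 6 clauses (columns in the order z1, z2, z3, z4):
  F F F F  ✗ fails (z4 OR z3)
  F F F T  ✗ fails (z3 OR z2)
  F F T F  ✗ fails (z4 OR NOT z3)
  F F T T  ✗ fails (NOT z3 OR z2)
  F T F F  ✗ fails (z4 OR z3)
  F T F T  ✓ satisfies all
  F T T F  ✗ fails (z4 OR NOT z3)
  F T T T  ✓ satisfies all
  T F F F  ✗ fails (z4 OR z3)
  T F F T  ✗ fails (z3 OR z2)
  T F T F  ✗ fails (z4 OR NOT z3)
  T F T T  ✗ fails (NOT z3 OR z2)
  T T F F  ✗ fails (z4 OR z3)
  T T F T  ✓ satisfies all
  T T T F  ✗ fails (z4 OR NOT z3)
  T T T T  ✓ satisfies all
4 of the 16 rows are models.

4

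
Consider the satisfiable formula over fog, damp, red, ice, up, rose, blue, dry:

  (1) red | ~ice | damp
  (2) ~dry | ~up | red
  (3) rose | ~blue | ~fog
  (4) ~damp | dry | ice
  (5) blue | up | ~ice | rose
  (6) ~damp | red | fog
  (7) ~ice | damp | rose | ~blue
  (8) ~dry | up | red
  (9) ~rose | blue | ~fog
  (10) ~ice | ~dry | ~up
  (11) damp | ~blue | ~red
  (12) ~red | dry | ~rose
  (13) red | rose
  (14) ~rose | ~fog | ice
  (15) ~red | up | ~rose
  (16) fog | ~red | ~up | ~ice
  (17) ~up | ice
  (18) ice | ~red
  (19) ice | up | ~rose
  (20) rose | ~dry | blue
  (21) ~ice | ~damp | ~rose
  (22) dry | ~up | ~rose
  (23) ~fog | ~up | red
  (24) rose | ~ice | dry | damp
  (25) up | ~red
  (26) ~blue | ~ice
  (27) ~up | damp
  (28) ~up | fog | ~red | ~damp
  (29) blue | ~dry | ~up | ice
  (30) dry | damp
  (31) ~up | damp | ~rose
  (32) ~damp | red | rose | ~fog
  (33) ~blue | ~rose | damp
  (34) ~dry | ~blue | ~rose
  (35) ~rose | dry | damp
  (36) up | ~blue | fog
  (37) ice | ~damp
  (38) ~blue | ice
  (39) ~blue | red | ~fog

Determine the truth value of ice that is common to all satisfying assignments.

True

Suppose ice = 0.
From the singleton clause (~up), up = 0.
From the singleton clause (~red), red = 0.
From the singleton clause (~dry), dry = 0.
From the singleton clause (~damp), damp = 0.
But (damp) is also a unit clause — contradiction.
So every satisfying assignment has ice = True.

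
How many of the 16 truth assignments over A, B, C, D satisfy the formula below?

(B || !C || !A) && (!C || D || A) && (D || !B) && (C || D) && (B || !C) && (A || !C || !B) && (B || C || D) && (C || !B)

3

There are 2^4 = 16 truth assignments over (A, B, C, D).
Check each against the 8 clauses (columns in the order A, B, C, D):
  F F F F  ✗ fails (C || D)
  F F F T  ✓ satisfies all
  F F T F  ✗ fails (!C || D || A)
  F F T T  ✗ fails (B || !C)
  F T F F  ✗ fails (D || !B)
  F T F T  ✗ fails (C || !B)
  F T T F  ✗ fails (!C || D || A)
  F T T T  ✗ fails (A || !C || !B)
  T F F F  ✗ fails (C || D)
  T F F T  ✓ satisfies all
  T F T F  ✗ fails (B || !C || !A)
  T F T T  ✗ fails (B || !C || !A)
  T T F F  ✗ fails (D || !B)
  T T F T  ✗ fails (C || !B)
  T T T F  ✗ fails (D || !B)
  T T T T  ✓ satisfies all
3 of the 16 rows are models.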